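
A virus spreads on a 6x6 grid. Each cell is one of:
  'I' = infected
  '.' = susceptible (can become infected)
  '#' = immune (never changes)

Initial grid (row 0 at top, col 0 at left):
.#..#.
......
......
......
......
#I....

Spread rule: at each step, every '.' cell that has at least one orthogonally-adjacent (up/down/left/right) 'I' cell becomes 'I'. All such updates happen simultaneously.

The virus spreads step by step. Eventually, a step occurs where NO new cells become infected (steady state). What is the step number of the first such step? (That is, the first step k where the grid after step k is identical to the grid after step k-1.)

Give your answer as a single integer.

Step 0 (initial): 1 infected
Step 1: +2 new -> 3 infected
Step 2: +4 new -> 7 infected
Step 3: +5 new -> 12 infected
Step 4: +6 new -> 18 infected
Step 5: +5 new -> 23 infected
Step 6: +5 new -> 28 infected
Step 7: +3 new -> 31 infected
Step 8: +1 new -> 32 infected
Step 9: +1 new -> 33 infected
Step 10: +0 new -> 33 infected

Answer: 10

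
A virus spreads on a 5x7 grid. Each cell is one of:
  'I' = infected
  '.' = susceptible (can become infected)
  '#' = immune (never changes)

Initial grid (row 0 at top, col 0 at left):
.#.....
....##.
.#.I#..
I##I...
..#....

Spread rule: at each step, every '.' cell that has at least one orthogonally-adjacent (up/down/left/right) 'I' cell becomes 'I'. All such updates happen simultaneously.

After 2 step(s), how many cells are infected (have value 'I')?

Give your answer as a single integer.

Answer: 15

Derivation:
Step 0 (initial): 3 infected
Step 1: +6 new -> 9 infected
Step 2: +6 new -> 15 infected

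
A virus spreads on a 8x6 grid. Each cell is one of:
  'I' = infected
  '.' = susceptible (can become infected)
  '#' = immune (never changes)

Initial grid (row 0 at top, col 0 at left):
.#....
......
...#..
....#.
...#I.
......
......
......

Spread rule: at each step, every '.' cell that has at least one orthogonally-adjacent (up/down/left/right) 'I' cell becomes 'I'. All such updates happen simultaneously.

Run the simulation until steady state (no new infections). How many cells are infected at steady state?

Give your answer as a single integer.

Step 0 (initial): 1 infected
Step 1: +2 new -> 3 infected
Step 2: +4 new -> 7 infected
Step 3: +5 new -> 12 infected
Step 4: +7 new -> 19 infected
Step 5: +7 new -> 26 infected
Step 6: +8 new -> 34 infected
Step 7: +5 new -> 39 infected
Step 8: +3 new -> 42 infected
Step 9: +1 new -> 43 infected
Step 10: +1 new -> 44 infected
Step 11: +0 new -> 44 infected

Answer: 44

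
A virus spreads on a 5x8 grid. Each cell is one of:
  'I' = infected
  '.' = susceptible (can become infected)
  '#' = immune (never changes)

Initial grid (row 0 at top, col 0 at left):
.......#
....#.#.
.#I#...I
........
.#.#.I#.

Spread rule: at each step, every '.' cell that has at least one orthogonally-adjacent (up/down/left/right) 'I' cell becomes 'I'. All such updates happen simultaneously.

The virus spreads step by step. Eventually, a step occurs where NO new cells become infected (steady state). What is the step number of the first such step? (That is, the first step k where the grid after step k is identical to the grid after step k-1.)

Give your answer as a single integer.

Step 0 (initial): 3 infected
Step 1: +7 new -> 10 infected
Step 2: +10 new -> 20 infected
Step 3: +6 new -> 26 infected
Step 4: +5 new -> 31 infected
Step 5: +1 new -> 32 infected
Step 6: +0 new -> 32 infected

Answer: 6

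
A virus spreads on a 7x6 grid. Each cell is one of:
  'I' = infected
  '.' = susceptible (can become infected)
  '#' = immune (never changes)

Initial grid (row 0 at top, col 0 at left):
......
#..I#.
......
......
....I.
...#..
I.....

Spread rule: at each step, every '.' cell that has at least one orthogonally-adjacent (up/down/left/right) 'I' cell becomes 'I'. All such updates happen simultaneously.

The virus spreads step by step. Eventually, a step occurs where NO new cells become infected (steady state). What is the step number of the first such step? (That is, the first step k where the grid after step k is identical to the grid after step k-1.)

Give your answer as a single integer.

Step 0 (initial): 3 infected
Step 1: +9 new -> 12 infected
Step 2: +13 new -> 25 infected
Step 3: +10 new -> 35 infected
Step 4: +4 new -> 39 infected
Step 5: +0 new -> 39 infected

Answer: 5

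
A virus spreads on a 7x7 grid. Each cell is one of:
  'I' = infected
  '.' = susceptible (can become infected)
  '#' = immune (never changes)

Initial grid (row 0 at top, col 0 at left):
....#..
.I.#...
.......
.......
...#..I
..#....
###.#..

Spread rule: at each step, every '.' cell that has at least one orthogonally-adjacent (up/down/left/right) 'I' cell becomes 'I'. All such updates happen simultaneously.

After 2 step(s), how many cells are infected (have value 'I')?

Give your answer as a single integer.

Answer: 19

Derivation:
Step 0 (initial): 2 infected
Step 1: +7 new -> 9 infected
Step 2: +10 new -> 19 infected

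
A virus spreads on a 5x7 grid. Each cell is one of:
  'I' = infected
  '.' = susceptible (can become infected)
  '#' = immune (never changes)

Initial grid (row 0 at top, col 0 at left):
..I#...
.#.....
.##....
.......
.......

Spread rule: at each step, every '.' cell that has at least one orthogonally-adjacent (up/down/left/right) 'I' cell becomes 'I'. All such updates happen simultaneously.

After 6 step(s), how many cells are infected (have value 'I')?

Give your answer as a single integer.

Step 0 (initial): 1 infected
Step 1: +2 new -> 3 infected
Step 2: +2 new -> 5 infected
Step 3: +3 new -> 8 infected
Step 4: +5 new -> 13 infected
Step 5: +7 new -> 20 infected
Step 6: +7 new -> 27 infected

Answer: 27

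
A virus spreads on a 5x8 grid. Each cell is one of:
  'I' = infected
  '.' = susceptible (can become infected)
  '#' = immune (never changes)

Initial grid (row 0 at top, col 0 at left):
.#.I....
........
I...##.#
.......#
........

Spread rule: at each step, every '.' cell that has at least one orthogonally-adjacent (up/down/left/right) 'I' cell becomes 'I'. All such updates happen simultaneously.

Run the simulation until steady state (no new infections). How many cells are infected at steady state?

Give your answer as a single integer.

Answer: 35

Derivation:
Step 0 (initial): 2 infected
Step 1: +6 new -> 8 infected
Step 2: +9 new -> 17 infected
Step 3: +5 new -> 22 infected
Step 4: +5 new -> 27 infected
Step 5: +4 new -> 31 infected
Step 6: +2 new -> 33 infected
Step 7: +1 new -> 34 infected
Step 8: +1 new -> 35 infected
Step 9: +0 new -> 35 infected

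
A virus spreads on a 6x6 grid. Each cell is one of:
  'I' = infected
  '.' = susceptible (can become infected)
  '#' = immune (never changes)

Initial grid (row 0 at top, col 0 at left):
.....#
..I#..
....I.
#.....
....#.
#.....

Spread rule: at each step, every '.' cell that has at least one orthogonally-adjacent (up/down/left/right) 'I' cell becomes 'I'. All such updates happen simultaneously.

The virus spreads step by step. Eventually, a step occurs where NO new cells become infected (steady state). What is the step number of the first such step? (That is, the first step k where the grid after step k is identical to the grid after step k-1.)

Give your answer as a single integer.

Step 0 (initial): 2 infected
Step 1: +7 new -> 9 infected
Step 2: +9 new -> 18 infected
Step 3: +6 new -> 24 infected
Step 4: +4 new -> 28 infected
Step 5: +3 new -> 31 infected
Step 6: +0 new -> 31 infected

Answer: 6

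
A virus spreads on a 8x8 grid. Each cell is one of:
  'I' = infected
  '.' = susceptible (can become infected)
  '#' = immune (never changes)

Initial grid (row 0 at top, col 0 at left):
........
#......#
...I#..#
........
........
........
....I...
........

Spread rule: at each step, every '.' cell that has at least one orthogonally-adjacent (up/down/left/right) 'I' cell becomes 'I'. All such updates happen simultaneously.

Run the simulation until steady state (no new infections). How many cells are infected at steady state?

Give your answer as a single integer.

Step 0 (initial): 2 infected
Step 1: +7 new -> 9 infected
Step 2: +14 new -> 23 infected
Step 3: +15 new -> 38 infected
Step 4: +13 new -> 51 infected
Step 5: +8 new -> 59 infected
Step 6: +1 new -> 60 infected
Step 7: +0 new -> 60 infected

Answer: 60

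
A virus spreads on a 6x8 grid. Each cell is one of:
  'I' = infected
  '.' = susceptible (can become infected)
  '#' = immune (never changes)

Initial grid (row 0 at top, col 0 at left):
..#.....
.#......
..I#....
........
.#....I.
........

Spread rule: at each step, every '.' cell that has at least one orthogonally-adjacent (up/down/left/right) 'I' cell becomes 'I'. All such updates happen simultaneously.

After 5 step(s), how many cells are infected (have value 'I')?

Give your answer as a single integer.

Step 0 (initial): 2 infected
Step 1: +7 new -> 9 infected
Step 2: +11 new -> 20 infected
Step 3: +11 new -> 31 infected
Step 4: +9 new -> 40 infected
Step 5: +4 new -> 44 infected

Answer: 44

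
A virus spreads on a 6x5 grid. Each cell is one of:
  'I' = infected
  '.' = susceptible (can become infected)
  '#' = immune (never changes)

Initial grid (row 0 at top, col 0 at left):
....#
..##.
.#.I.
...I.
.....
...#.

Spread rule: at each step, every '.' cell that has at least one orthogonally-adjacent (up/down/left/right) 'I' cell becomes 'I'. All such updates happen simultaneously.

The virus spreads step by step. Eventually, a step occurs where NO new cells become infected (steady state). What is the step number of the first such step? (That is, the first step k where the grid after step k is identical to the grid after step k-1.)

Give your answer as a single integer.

Step 0 (initial): 2 infected
Step 1: +5 new -> 7 infected
Step 2: +4 new -> 11 infected
Step 3: +4 new -> 15 infected
Step 4: +3 new -> 18 infected
Step 5: +2 new -> 20 infected
Step 6: +2 new -> 22 infected
Step 7: +1 new -> 23 infected
Step 8: +1 new -> 24 infected
Step 9: +1 new -> 25 infected
Step 10: +0 new -> 25 infected

Answer: 10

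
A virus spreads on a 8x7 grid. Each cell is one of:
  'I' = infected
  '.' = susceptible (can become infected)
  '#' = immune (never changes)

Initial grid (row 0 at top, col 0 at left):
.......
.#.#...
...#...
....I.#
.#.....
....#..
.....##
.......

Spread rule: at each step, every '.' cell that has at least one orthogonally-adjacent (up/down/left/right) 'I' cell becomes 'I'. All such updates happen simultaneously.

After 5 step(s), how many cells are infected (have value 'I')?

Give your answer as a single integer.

Answer: 36

Derivation:
Step 0 (initial): 1 infected
Step 1: +4 new -> 5 infected
Step 2: +5 new -> 10 infected
Step 3: +9 new -> 19 infected
Step 4: +9 new -> 28 infected
Step 5: +8 new -> 36 infected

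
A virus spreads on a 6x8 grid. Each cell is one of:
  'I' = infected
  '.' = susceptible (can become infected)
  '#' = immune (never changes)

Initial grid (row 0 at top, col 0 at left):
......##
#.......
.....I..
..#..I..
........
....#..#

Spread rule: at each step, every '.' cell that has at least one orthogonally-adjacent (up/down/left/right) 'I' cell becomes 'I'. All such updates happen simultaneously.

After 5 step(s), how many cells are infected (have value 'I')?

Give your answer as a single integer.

Answer: 36

Derivation:
Step 0 (initial): 2 infected
Step 1: +6 new -> 8 infected
Step 2: +10 new -> 18 infected
Step 3: +7 new -> 25 infected
Step 4: +5 new -> 30 infected
Step 5: +6 new -> 36 infected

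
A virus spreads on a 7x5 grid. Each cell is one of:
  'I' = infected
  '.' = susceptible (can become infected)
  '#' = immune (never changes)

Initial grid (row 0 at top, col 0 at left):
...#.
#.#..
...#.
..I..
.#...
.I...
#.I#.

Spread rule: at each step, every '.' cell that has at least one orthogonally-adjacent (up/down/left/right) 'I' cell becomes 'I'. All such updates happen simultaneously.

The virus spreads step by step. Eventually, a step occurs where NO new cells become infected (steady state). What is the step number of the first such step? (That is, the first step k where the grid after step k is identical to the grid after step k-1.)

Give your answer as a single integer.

Answer: 6

Derivation:
Step 0 (initial): 3 infected
Step 1: +7 new -> 10 infected
Step 2: +6 new -> 16 infected
Step 3: +5 new -> 21 infected
Step 4: +3 new -> 24 infected
Step 5: +4 new -> 28 infected
Step 6: +0 new -> 28 infected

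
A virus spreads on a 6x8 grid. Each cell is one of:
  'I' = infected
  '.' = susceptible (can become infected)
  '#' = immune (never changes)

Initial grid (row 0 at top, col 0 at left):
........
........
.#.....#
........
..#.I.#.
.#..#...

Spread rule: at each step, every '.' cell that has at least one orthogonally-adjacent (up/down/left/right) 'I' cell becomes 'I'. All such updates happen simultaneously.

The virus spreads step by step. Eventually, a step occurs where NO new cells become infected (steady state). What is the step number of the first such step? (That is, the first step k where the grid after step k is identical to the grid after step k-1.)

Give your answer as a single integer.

Answer: 9

Derivation:
Step 0 (initial): 1 infected
Step 1: +3 new -> 4 infected
Step 2: +5 new -> 9 infected
Step 3: +7 new -> 16 infected
Step 4: +8 new -> 24 infected
Step 5: +7 new -> 31 infected
Step 6: +6 new -> 37 infected
Step 7: +4 new -> 41 infected
Step 8: +1 new -> 42 infected
Step 9: +0 new -> 42 infected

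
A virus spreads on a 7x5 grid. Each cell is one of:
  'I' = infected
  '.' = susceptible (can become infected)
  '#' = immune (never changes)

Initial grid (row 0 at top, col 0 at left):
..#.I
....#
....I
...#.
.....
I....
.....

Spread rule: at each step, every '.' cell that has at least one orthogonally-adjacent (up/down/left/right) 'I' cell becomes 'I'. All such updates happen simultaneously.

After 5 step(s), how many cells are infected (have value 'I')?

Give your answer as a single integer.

Step 0 (initial): 3 infected
Step 1: +6 new -> 9 infected
Step 2: +7 new -> 16 infected
Step 3: +10 new -> 26 infected
Step 4: +4 new -> 30 infected
Step 5: +2 new -> 32 infected

Answer: 32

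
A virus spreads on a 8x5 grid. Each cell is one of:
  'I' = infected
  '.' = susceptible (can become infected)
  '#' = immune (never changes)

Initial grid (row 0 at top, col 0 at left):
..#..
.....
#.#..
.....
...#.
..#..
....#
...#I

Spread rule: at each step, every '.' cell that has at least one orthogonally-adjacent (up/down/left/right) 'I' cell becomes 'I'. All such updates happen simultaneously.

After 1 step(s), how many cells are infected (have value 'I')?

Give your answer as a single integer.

Answer: 1

Derivation:
Step 0 (initial): 1 infected
Step 1: +0 new -> 1 infected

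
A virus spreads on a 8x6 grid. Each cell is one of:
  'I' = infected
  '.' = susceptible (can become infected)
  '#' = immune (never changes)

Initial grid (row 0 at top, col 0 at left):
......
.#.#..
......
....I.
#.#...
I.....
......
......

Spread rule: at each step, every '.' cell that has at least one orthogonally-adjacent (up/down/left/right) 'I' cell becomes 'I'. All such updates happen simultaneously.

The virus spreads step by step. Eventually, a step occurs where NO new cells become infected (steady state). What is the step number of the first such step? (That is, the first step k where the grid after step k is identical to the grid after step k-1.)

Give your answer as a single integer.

Step 0 (initial): 2 infected
Step 1: +6 new -> 8 infected
Step 2: +11 new -> 19 infected
Step 3: +9 new -> 28 infected
Step 4: +9 new -> 37 infected
Step 5: +4 new -> 41 infected
Step 6: +2 new -> 43 infected
Step 7: +1 new -> 44 infected
Step 8: +0 new -> 44 infected

Answer: 8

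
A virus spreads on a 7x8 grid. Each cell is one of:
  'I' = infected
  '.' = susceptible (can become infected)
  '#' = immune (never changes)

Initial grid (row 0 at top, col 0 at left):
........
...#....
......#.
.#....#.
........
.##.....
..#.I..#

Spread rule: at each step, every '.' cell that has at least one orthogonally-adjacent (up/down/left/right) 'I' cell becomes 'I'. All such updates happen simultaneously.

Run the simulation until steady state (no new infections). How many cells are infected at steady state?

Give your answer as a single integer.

Answer: 48

Derivation:
Step 0 (initial): 1 infected
Step 1: +3 new -> 4 infected
Step 2: +4 new -> 8 infected
Step 3: +4 new -> 12 infected
Step 4: +6 new -> 18 infected
Step 5: +6 new -> 24 infected
Step 6: +5 new -> 29 infected
Step 7: +8 new -> 37 infected
Step 8: +6 new -> 43 infected
Step 9: +4 new -> 47 infected
Step 10: +1 new -> 48 infected
Step 11: +0 new -> 48 infected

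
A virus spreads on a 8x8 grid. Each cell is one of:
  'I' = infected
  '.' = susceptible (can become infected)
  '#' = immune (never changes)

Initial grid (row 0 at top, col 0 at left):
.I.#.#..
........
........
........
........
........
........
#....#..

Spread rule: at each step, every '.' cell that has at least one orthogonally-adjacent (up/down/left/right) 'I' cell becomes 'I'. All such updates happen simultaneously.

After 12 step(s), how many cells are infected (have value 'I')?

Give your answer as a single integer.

Step 0 (initial): 1 infected
Step 1: +3 new -> 4 infected
Step 2: +3 new -> 7 infected
Step 3: +4 new -> 11 infected
Step 4: +5 new -> 16 infected
Step 5: +7 new -> 23 infected
Step 6: +7 new -> 30 infected
Step 7: +9 new -> 39 infected
Step 8: +7 new -> 46 infected
Step 9: +5 new -> 51 infected
Step 10: +4 new -> 55 infected
Step 11: +2 new -> 57 infected
Step 12: +2 new -> 59 infected

Answer: 59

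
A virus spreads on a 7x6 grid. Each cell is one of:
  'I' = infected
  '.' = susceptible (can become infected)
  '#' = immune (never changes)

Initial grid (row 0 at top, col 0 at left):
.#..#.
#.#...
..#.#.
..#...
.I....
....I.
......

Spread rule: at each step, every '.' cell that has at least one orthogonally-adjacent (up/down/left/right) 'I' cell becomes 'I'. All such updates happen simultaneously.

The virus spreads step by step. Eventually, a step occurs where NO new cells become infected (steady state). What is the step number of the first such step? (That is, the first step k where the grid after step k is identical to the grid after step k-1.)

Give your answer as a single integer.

Answer: 8

Derivation:
Step 0 (initial): 2 infected
Step 1: +8 new -> 10 infected
Step 2: +10 new -> 20 infected
Step 3: +6 new -> 26 infected
Step 4: +2 new -> 28 infected
Step 5: +2 new -> 30 infected
Step 6: +3 new -> 33 infected
Step 7: +1 new -> 34 infected
Step 8: +0 new -> 34 infected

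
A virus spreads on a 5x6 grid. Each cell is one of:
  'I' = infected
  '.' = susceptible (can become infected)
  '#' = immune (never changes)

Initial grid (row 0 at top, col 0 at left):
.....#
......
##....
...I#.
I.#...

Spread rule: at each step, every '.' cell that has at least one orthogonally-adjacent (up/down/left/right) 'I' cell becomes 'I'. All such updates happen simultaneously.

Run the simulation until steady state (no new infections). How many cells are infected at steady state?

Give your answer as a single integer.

Step 0 (initial): 2 infected
Step 1: +5 new -> 7 infected
Step 2: +5 new -> 12 infected
Step 3: +5 new -> 17 infected
Step 4: +5 new -> 22 infected
Step 5: +2 new -> 24 infected
Step 6: +1 new -> 25 infected
Step 7: +0 new -> 25 infected

Answer: 25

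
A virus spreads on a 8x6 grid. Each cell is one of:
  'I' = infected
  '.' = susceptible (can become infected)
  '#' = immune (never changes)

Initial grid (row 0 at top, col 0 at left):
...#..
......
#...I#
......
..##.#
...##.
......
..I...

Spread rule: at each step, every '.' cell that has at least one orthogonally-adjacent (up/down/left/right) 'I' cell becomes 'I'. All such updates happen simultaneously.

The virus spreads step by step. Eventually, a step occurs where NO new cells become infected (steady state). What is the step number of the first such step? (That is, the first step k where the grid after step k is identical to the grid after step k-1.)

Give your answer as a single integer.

Step 0 (initial): 2 infected
Step 1: +6 new -> 8 infected
Step 2: +12 new -> 20 infected
Step 3: +8 new -> 28 infected
Step 4: +6 new -> 34 infected
Step 5: +5 new -> 39 infected
Step 6: +1 new -> 40 infected
Step 7: +0 new -> 40 infected

Answer: 7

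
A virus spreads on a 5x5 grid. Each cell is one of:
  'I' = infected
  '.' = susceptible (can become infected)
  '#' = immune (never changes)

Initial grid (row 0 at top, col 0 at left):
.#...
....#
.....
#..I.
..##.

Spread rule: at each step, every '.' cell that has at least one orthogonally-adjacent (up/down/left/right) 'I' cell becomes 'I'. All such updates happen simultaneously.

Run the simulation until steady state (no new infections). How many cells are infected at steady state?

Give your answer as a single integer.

Step 0 (initial): 1 infected
Step 1: +3 new -> 4 infected
Step 2: +5 new -> 9 infected
Step 3: +4 new -> 13 infected
Step 4: +5 new -> 18 infected
Step 5: +1 new -> 19 infected
Step 6: +1 new -> 20 infected
Step 7: +0 new -> 20 infected

Answer: 20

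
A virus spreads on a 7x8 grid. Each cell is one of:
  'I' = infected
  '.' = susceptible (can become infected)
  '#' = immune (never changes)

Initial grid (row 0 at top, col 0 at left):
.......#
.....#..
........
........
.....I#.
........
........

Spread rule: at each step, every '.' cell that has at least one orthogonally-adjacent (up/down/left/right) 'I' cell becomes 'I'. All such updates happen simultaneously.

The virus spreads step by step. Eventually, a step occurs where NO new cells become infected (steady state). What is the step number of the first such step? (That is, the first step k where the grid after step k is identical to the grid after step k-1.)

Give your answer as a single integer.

Step 0 (initial): 1 infected
Step 1: +3 new -> 4 infected
Step 2: +7 new -> 11 infected
Step 3: +9 new -> 20 infected
Step 4: +10 new -> 30 infected
Step 5: +9 new -> 39 infected
Step 6: +7 new -> 46 infected
Step 7: +4 new -> 50 infected
Step 8: +2 new -> 52 infected
Step 9: +1 new -> 53 infected
Step 10: +0 new -> 53 infected

Answer: 10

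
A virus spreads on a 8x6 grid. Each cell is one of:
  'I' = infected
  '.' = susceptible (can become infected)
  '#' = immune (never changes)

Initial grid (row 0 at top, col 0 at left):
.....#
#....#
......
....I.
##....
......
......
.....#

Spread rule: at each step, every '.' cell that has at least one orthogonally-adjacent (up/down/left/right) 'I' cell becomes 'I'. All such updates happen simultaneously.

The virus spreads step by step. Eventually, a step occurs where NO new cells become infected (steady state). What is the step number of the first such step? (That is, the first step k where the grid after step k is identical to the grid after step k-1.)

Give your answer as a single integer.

Answer: 9

Derivation:
Step 0 (initial): 1 infected
Step 1: +4 new -> 5 infected
Step 2: +7 new -> 12 infected
Step 3: +8 new -> 20 infected
Step 4: +8 new -> 28 infected
Step 5: +6 new -> 34 infected
Step 6: +4 new -> 38 infected
Step 7: +3 new -> 41 infected
Step 8: +1 new -> 42 infected
Step 9: +0 new -> 42 infected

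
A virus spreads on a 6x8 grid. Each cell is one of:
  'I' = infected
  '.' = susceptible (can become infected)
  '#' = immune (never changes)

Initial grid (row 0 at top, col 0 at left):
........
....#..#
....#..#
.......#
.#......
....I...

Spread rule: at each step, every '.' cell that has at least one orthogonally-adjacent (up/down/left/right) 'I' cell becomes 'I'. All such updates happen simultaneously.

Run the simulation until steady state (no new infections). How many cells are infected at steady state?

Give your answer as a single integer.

Answer: 42

Derivation:
Step 0 (initial): 1 infected
Step 1: +3 new -> 4 infected
Step 2: +5 new -> 9 infected
Step 3: +6 new -> 15 infected
Step 4: +6 new -> 21 infected
Step 5: +6 new -> 27 infected
Step 6: +6 new -> 33 infected
Step 7: +5 new -> 38 infected
Step 8: +3 new -> 41 infected
Step 9: +1 new -> 42 infected
Step 10: +0 new -> 42 infected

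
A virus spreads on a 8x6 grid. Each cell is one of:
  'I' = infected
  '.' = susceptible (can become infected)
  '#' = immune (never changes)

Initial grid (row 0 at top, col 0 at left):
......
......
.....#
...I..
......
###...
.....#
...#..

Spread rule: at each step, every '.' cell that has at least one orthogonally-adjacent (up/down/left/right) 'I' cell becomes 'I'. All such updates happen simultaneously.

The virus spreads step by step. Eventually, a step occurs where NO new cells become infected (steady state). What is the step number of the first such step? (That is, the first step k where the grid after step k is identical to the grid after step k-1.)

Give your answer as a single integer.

Answer: 8

Derivation:
Step 0 (initial): 1 infected
Step 1: +4 new -> 5 infected
Step 2: +8 new -> 13 infected
Step 3: +9 new -> 22 infected
Step 4: +9 new -> 31 infected
Step 5: +6 new -> 37 infected
Step 6: +4 new -> 41 infected
Step 7: +1 new -> 42 infected
Step 8: +0 new -> 42 infected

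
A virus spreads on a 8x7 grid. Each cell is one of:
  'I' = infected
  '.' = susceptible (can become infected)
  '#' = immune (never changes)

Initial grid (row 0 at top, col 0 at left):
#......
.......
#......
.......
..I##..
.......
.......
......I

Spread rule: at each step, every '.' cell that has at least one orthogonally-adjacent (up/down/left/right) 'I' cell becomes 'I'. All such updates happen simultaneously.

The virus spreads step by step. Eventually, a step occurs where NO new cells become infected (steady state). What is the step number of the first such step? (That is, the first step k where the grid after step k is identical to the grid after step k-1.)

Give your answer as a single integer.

Step 0 (initial): 2 infected
Step 1: +5 new -> 7 infected
Step 2: +10 new -> 17 infected
Step 3: +14 new -> 31 infected
Step 4: +9 new -> 40 infected
Step 5: +7 new -> 47 infected
Step 6: +3 new -> 50 infected
Step 7: +2 new -> 52 infected
Step 8: +0 new -> 52 infected

Answer: 8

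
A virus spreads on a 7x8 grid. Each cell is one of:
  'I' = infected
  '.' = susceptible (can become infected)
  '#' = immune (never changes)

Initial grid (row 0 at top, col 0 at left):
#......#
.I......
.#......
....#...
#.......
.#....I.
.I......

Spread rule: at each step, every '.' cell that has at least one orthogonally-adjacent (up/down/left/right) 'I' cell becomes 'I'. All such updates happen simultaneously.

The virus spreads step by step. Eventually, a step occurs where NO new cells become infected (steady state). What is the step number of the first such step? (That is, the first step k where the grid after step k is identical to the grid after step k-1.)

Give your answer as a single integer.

Answer: 6

Derivation:
Step 0 (initial): 3 infected
Step 1: +9 new -> 12 infected
Step 2: +13 new -> 25 infected
Step 3: +12 new -> 37 infected
Step 4: +10 new -> 47 infected
Step 5: +3 new -> 50 infected
Step 6: +0 new -> 50 infected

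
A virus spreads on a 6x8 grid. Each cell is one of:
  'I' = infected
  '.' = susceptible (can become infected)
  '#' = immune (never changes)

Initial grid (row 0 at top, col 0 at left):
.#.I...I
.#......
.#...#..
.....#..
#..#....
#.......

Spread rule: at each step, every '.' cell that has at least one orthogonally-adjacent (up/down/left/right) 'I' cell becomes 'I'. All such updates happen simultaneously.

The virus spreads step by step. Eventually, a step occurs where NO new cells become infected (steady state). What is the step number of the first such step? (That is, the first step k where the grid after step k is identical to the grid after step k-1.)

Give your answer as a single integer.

Step 0 (initial): 2 infected
Step 1: +5 new -> 7 infected
Step 2: +6 new -> 13 infected
Step 3: +6 new -> 19 infected
Step 4: +4 new -> 23 infected
Step 5: +5 new -> 28 infected
Step 6: +6 new -> 34 infected
Step 7: +4 new -> 38 infected
Step 8: +1 new -> 39 infected
Step 9: +1 new -> 40 infected
Step 10: +0 new -> 40 infected

Answer: 10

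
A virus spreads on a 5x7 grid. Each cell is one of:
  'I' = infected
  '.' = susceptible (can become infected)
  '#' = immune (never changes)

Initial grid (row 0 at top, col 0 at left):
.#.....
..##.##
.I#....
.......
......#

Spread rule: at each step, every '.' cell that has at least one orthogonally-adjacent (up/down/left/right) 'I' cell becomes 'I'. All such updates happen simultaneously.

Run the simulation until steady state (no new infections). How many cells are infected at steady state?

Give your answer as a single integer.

Step 0 (initial): 1 infected
Step 1: +3 new -> 4 infected
Step 2: +4 new -> 8 infected
Step 3: +4 new -> 12 infected
Step 4: +3 new -> 15 infected
Step 5: +3 new -> 18 infected
Step 6: +4 new -> 22 infected
Step 7: +2 new -> 24 infected
Step 8: +2 new -> 26 infected
Step 9: +2 new -> 28 infected
Step 10: +0 new -> 28 infected

Answer: 28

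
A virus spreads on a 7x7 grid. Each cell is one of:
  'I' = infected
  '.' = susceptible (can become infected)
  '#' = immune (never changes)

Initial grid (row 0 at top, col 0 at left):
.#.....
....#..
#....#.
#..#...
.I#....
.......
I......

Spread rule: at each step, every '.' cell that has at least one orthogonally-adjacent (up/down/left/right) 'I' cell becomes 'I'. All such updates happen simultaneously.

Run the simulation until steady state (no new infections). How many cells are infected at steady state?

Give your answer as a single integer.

Step 0 (initial): 2 infected
Step 1: +5 new -> 7 infected
Step 2: +4 new -> 11 infected
Step 3: +4 new -> 15 infected
Step 4: +6 new -> 21 infected
Step 5: +7 new -> 28 infected
Step 6: +5 new -> 33 infected
Step 7: +3 new -> 36 infected
Step 8: +2 new -> 38 infected
Step 9: +3 new -> 41 infected
Step 10: +1 new -> 42 infected
Step 11: +0 new -> 42 infected

Answer: 42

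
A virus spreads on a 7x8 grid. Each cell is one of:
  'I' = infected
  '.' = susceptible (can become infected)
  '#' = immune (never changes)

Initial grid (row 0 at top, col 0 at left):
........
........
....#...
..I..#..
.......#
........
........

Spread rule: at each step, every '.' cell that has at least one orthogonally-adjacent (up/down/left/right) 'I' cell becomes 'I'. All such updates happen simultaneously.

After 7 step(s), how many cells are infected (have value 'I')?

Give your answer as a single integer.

Answer: 50

Derivation:
Step 0 (initial): 1 infected
Step 1: +4 new -> 5 infected
Step 2: +8 new -> 13 infected
Step 3: +9 new -> 22 infected
Step 4: +9 new -> 31 infected
Step 5: +7 new -> 38 infected
Step 6: +6 new -> 44 infected
Step 7: +6 new -> 50 infected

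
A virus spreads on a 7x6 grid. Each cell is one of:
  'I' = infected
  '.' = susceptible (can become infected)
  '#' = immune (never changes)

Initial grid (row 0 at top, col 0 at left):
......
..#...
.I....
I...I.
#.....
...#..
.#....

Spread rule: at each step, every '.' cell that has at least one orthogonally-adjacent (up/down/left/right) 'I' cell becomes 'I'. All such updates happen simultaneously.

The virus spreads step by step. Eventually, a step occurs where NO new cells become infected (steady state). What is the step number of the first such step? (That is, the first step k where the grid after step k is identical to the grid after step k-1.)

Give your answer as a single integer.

Step 0 (initial): 3 infected
Step 1: +8 new -> 11 infected
Step 2: +10 new -> 21 infected
Step 3: +9 new -> 30 infected
Step 4: +6 new -> 36 infected
Step 5: +2 new -> 38 infected
Step 6: +0 new -> 38 infected

Answer: 6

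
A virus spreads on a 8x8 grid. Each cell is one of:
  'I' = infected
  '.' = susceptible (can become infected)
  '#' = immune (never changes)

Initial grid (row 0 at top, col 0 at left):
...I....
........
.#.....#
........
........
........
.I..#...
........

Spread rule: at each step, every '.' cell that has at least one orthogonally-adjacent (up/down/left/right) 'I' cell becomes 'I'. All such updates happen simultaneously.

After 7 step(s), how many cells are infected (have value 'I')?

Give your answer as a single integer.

Step 0 (initial): 2 infected
Step 1: +7 new -> 9 infected
Step 2: +11 new -> 20 infected
Step 3: +12 new -> 32 infected
Step 4: +10 new -> 42 infected
Step 5: +7 new -> 49 infected
Step 6: +5 new -> 54 infected
Step 7: +5 new -> 59 infected

Answer: 59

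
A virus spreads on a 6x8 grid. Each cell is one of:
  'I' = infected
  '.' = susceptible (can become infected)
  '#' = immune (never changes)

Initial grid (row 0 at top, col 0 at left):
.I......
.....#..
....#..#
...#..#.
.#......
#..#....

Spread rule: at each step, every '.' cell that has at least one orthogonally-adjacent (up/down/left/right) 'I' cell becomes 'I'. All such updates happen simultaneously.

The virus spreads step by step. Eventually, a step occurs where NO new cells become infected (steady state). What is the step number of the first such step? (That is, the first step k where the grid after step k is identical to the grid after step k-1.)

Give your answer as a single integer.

Answer: 12

Derivation:
Step 0 (initial): 1 infected
Step 1: +3 new -> 4 infected
Step 2: +4 new -> 8 infected
Step 3: +5 new -> 13 infected
Step 4: +5 new -> 18 infected
Step 5: +3 new -> 21 infected
Step 6: +4 new -> 25 infected
Step 7: +4 new -> 29 infected
Step 8: +4 new -> 33 infected
Step 9: +3 new -> 36 infected
Step 10: +2 new -> 38 infected
Step 11: +2 new -> 40 infected
Step 12: +0 new -> 40 infected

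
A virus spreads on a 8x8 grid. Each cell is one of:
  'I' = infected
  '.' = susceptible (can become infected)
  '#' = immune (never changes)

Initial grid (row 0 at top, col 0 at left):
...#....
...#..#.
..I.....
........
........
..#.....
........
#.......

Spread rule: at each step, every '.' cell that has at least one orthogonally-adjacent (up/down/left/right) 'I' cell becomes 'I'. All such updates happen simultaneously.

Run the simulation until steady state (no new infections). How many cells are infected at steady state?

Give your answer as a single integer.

Step 0 (initial): 1 infected
Step 1: +4 new -> 5 infected
Step 2: +7 new -> 12 infected
Step 3: +8 new -> 20 infected
Step 4: +9 new -> 29 infected
Step 5: +8 new -> 37 infected
Step 6: +10 new -> 47 infected
Step 7: +6 new -> 53 infected
Step 8: +3 new -> 56 infected
Step 9: +2 new -> 58 infected
Step 10: +1 new -> 59 infected
Step 11: +0 new -> 59 infected

Answer: 59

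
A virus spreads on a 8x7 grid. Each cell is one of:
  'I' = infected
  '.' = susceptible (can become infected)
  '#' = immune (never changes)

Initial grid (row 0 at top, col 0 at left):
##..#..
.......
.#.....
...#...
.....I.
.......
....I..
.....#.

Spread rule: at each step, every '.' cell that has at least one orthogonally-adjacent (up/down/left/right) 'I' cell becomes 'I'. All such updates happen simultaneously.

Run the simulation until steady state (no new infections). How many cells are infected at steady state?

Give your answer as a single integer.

Answer: 50

Derivation:
Step 0 (initial): 2 infected
Step 1: +8 new -> 10 infected
Step 2: +9 new -> 19 infected
Step 3: +8 new -> 27 infected
Step 4: +9 new -> 36 infected
Step 5: +7 new -> 43 infected
Step 6: +3 new -> 46 infected
Step 7: +3 new -> 49 infected
Step 8: +1 new -> 50 infected
Step 9: +0 new -> 50 infected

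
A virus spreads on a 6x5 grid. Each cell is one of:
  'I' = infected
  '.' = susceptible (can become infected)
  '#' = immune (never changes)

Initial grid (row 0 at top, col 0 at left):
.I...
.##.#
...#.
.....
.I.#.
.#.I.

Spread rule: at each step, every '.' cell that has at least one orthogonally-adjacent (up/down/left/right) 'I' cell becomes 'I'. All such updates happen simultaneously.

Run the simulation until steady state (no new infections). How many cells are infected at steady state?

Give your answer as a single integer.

Answer: 24

Derivation:
Step 0 (initial): 3 infected
Step 1: +7 new -> 10 infected
Step 2: +7 new -> 17 infected
Step 3: +6 new -> 23 infected
Step 4: +1 new -> 24 infected
Step 5: +0 new -> 24 infected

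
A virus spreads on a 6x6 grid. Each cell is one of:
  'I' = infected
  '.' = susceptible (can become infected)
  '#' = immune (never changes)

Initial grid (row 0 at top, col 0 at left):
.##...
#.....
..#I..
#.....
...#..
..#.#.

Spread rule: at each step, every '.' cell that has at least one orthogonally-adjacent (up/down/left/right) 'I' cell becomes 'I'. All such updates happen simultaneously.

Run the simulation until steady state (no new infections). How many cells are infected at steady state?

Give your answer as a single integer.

Answer: 26

Derivation:
Step 0 (initial): 1 infected
Step 1: +3 new -> 4 infected
Step 2: +6 new -> 10 infected
Step 3: +7 new -> 17 infected
Step 4: +4 new -> 21 infected
Step 5: +4 new -> 25 infected
Step 6: +1 new -> 26 infected
Step 7: +0 new -> 26 infected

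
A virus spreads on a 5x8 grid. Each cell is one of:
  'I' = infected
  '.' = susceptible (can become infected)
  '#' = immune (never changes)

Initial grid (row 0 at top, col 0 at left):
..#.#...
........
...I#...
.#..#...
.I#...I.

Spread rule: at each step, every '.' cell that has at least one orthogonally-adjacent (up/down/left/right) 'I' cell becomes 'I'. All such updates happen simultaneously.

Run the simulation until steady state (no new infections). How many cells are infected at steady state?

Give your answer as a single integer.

Answer: 34

Derivation:
Step 0 (initial): 3 infected
Step 1: +7 new -> 10 infected
Step 2: +11 new -> 21 infected
Step 3: +6 new -> 27 infected
Step 4: +5 new -> 32 infected
Step 5: +2 new -> 34 infected
Step 6: +0 new -> 34 infected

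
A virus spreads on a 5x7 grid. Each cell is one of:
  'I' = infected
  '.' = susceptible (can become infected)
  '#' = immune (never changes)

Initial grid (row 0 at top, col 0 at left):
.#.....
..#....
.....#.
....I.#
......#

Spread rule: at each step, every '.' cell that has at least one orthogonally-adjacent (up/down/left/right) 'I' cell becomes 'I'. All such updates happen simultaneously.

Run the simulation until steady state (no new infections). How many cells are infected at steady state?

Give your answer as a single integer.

Answer: 30

Derivation:
Step 0 (initial): 1 infected
Step 1: +4 new -> 5 infected
Step 2: +5 new -> 10 infected
Step 3: +6 new -> 16 infected
Step 4: +6 new -> 22 infected
Step 5: +6 new -> 28 infected
Step 6: +1 new -> 29 infected
Step 7: +1 new -> 30 infected
Step 8: +0 new -> 30 infected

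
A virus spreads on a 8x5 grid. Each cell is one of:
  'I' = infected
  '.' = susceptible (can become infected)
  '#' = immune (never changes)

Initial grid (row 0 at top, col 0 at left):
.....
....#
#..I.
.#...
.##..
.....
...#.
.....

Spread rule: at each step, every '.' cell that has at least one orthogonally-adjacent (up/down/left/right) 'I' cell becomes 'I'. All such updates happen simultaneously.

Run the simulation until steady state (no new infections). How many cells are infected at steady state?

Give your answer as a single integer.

Answer: 34

Derivation:
Step 0 (initial): 1 infected
Step 1: +4 new -> 5 infected
Step 2: +6 new -> 11 infected
Step 3: +5 new -> 16 infected
Step 4: +4 new -> 20 infected
Step 5: +4 new -> 24 infected
Step 6: +4 new -> 28 infected
Step 7: +4 new -> 32 infected
Step 8: +2 new -> 34 infected
Step 9: +0 new -> 34 infected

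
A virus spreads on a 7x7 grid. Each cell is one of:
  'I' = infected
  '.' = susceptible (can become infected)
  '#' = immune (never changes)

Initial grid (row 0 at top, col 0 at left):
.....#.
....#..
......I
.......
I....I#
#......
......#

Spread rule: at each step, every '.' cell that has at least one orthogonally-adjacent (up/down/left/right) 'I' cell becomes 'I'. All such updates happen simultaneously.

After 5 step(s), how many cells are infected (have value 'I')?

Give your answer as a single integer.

Step 0 (initial): 3 infected
Step 1: +8 new -> 11 infected
Step 2: +12 new -> 23 infected
Step 3: +9 new -> 32 infected
Step 4: +7 new -> 39 infected
Step 5: +3 new -> 42 infected

Answer: 42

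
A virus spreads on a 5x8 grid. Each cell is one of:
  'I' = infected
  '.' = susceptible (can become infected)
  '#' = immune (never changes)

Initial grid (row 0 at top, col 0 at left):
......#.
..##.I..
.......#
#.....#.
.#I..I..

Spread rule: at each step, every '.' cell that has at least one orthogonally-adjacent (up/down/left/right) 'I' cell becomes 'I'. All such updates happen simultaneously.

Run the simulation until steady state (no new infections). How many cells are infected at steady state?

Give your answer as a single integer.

Answer: 32

Derivation:
Step 0 (initial): 3 infected
Step 1: +9 new -> 12 infected
Step 2: +9 new -> 21 infected
Step 3: +5 new -> 26 infected
Step 4: +3 new -> 29 infected
Step 5: +2 new -> 31 infected
Step 6: +1 new -> 32 infected
Step 7: +0 new -> 32 infected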